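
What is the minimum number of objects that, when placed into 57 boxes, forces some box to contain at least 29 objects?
n = (29 − 1)·57 + 1 = 1597

By the generalised pigeonhole principle, to guarantee some box contains ≥ r objects we need more than (r − 1) · k objects total. Threshold: n = (r − 1) · k + 1. With r = 29 and k = 57: n = 28 · 57 + 1 = 1596 + 1 = 1597. For n = 1596 = 28 · 57, we can put exactly 28 objects in every box, avoiding 29 in any single one — so 1597 is tight.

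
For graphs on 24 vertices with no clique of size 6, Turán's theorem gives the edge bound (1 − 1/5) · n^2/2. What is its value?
Turán density bound = (4/5) · 24^2/2 = 1152/5 ≈ 230.4

Turán's theorem: ex(n, K_{r+1}) is achieved by the complete r-partite Turán graph T(n, r) with parts as balanced as possible, and is at most (1 − 1/r) · n^2/2. For r = 5, n = 24: the density bound is (4/5) · 576/2 = 1152/5 ≈ 230.4. The integer-valued extremum is e(T(24, 5)) = 230, which is strictly less than the density bound 1152/5 since 5 ∤ 24 (the parts of T(24, 5) cannot all be equal).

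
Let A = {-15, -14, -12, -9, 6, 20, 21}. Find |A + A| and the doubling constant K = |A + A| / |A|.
K = |A + A| / |A| = 25/7

Enumerate A + A = {a + b : a, b ∈ A}. With |A| = 7, there are |A|^2 = 49 ordered sum pairs; collecting distinct values, A + A = {-30, -29, -28, -27, -26, -24, -23, -21, -18, -9, -8, -6, -3, 5, 6, 7, 8, 9, 11, 12, 26, 27, 40, 41, 42}, so |A + A| = 25. Thus K = 25/7. For comparison, the minimum possible |A + A| over all 7-element sets is 2·7 − 1 = 13 (so min K = 13/7), attained only by arithmetic progressions.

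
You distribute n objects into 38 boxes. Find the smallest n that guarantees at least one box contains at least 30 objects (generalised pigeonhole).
n = (30 − 1)·38 + 1 = 1103

By the generalised pigeonhole principle, to guarantee some box contains ≥ r objects we need more than (r − 1) · k objects total. Threshold: n = (r − 1) · k + 1. With r = 30 and k = 38: n = 29 · 38 + 1 = 1102 + 1 = 1103. For n = 1102 = 29 · 38, we can put exactly 29 objects in every box, avoiding 30 in any single one — so 1103 is tight.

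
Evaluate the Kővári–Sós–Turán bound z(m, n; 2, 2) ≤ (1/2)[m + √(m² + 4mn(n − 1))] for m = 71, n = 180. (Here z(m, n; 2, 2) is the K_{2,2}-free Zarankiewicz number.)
z(71, 180; 2, 2) ≤ (1/2)[71 + √(71² + 4·71·180·179)] = (1/2)[71 + √9155521] = 1548.4046

Kővári–Sós–Turán: let r_1, ..., r_71 be the row sums and z = Σ r_i the total number of 1s. Each pair of columns can share at most one row with both entries 1 (else a 2×2 all-ones block appears), so Σ_i C(r_i, 2) ≤ C(180, 2) = 16110. By convexity Σ_i C(r_i, 2) ≥ 71·C(z/71, 2) = z(z − 71)/(2·71), giving z² − 71z − 71·180·179 ≤ 0 and hence z ≤ (1/2)[71 + √(5041 + 4·2287620)] = (1/2)[71 + √9155521] ≈ (1/2)(71 + 3025.8091) = 1548.4046.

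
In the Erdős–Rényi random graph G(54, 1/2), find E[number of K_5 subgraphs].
E[# K_5] = C(54, 5) · (1/2)^C(5, 2) = 3162510 / 2^10 = 1581255/512 ≈ 3088.388672

For each 5-subset S of vertices (there are C(54, 5) = 3162510 such S), let X_S = 1 if S induces a K_5 (all C(5, 2) = 10 edges present). Then P(X_S = 1) = (1/2)^10 = 1/1024. By linearity of expectation, E[# K_5] = C(54, 5) · (1/2)^10 = 3162510 / 1024 = 1581255/512 ≈ 3088.388672.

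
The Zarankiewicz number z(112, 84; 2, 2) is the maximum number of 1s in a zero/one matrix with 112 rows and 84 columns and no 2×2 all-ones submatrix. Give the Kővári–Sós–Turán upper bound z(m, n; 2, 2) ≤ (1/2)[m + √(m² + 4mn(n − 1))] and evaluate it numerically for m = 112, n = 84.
z(112, 84; 2, 2) ≤ (1/2)[112 + √(112² + 4·112·84·83)] = (1/2)[112 + √3136000] = 941.4377

Kővári–Sós–Turán: let r_1, ..., r_112 be the row sums and z = Σ r_i the total number of 1s. Each pair of columns can share at most one row with both entries 1 (else a 2×2 all-ones block appears), so Σ_i C(r_i, 2) ≤ C(84, 2) = 3486. By convexity Σ_i C(r_i, 2) ≥ 112·C(z/112, 2) = z(z − 112)/(2·112), giving z² − 112z − 112·84·83 ≤ 0 and hence z ≤ (1/2)[112 + √(12544 + 4·780864)] = (1/2)[112 + √3136000] ≈ (1/2)(112 + 1770.8755) = 941.4377.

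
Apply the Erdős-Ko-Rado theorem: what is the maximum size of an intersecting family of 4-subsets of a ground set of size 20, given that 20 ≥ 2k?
max |F| = C(19, 3) = 969

The Erdős-Ko-Rado theorem states: for n ≥ 2k, an intersecting family of k-subsets of an n-element set has size at most C(n − 1, k − 1), with equality for 'star' families {A ⊆ [n] : |A| = k, i ∈ A} (fix an element i). For n = 20, k = 4: C(19, 3) = 969.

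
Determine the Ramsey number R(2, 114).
R(2, 114) = 114

R(2, k) = k for all k ≥ 2: in a 2-colouring of K_k, either some edge is red (a red K_2) or all edges are blue (a blue K_k). And K_{113} coloured all-blue has no blue K_114, so R(2, 114) > 113. Hence R(2, 114) = 114.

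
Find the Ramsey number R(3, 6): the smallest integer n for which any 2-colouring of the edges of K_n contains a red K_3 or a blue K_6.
R(3, 6) = 18

Lower bound: an explicit 2-colouring of K_{17} (typically a Paley-type or other structured construction) avoids a red K_3 and a blue K_6, showing R(3, 6) > 17.
Upper bound: the simple Erdős–Szekeres recurrence only gives R(3, 6) ≤ 20; the tight bound R(3, 6) ≤ 18 requires a sharper case analysis (or computer search) of 2-colourings of K_{18}.
Hence R(3, 6) = 18.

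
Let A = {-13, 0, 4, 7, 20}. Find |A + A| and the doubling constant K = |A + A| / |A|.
K = |A + A| / |A| = 14/5

Enumerate A + A = {a + b : a, b ∈ A}. With |A| = 5, there are |A|^2 = 25 ordered sum pairs; collecting distinct values, A + A = {-26, -13, -9, -6, 0, 4, 7, 8, 11, 14, 20, 24, 27, 40}, so |A + A| = 14. Thus K = 14/5. For comparison, the minimum possible |A + A| over all 5-element sets is 2·5 − 1 = 9 (so min K = 9/5), attained only by arithmetic progressions.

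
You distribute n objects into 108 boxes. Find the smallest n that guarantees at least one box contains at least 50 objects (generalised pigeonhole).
n = (50 − 1)·108 + 1 = 5293

By the generalised pigeonhole principle, to guarantee some box contains ≥ r objects we need more than (r − 1) · k objects total. Threshold: n = (r − 1) · k + 1. With r = 50 and k = 108: n = 49 · 108 + 1 = 5292 + 1 = 5293. For n = 5292 = 49 · 108, we can put exactly 49 objects in every box, avoiding 50 in any single one — so 5293 is tight.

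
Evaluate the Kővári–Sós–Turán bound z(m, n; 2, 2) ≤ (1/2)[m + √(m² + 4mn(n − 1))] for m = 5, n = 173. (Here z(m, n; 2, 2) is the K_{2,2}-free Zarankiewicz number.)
z(5, 173; 2, 2) ≤ (1/2)[5 + √(5² + 4·5·173·172)] = (1/2)[5 + √595145] = 388.2282

Kővári–Sós–Turán: let r_1, ..., r_5 be the row sums and z = Σ r_i the total number of 1s. Each pair of columns can share at most one row with both entries 1 (else a 2×2 all-ones block appears), so Σ_i C(r_i, 2) ≤ C(173, 2) = 14878. By convexity Σ_i C(r_i, 2) ≥ 5·C(z/5, 2) = z(z − 5)/(2·5), giving z² − 5z − 5·173·172 ≤ 0 and hence z ≤ (1/2)[5 + √(25 + 4·148780)] = (1/2)[5 + √595145] ≈ (1/2)(5 + 771.4564) = 388.2282.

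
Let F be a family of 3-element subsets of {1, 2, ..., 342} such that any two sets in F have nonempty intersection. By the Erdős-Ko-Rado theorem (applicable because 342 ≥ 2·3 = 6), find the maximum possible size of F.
max |F| = C(341, 2) = 57970

The Erdős-Ko-Rado theorem states: for n ≥ 2k, an intersecting family of k-subsets of an n-element set has size at most C(n − 1, k − 1), with equality for 'star' families {A ⊆ [n] : |A| = k, i ∈ A} (fix an element i). For n = 342, k = 3: C(341, 2) = 57970.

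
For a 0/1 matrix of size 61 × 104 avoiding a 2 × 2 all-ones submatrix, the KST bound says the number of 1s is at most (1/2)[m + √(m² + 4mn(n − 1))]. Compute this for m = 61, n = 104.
z(61, 104; 2, 2) ≤ (1/2)[61 + √(61² + 4·61·104·103)] = (1/2)[61 + √2617449] = 839.4266

Kővári–Sós–Turán: let r_1, ..., r_61 be the row sums and z = Σ r_i the total number of 1s. Each pair of columns can share at most one row with both entries 1 (else a 2×2 all-ones block appears), so Σ_i C(r_i, 2) ≤ C(104, 2) = 5356. By convexity Σ_i C(r_i, 2) ≥ 61·C(z/61, 2) = z(z − 61)/(2·61), giving z² − 61z − 61·104·103 ≤ 0 and hence z ≤ (1/2)[61 + √(3721 + 4·653432)] = (1/2)[61 + √2617449] ≈ (1/2)(61 + 1617.8532) = 839.4266.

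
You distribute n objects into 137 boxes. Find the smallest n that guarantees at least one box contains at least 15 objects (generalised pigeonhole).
n = (15 − 1)·137 + 1 = 1919

By the generalised pigeonhole principle, to guarantee some box contains ≥ r objects we need more than (r − 1) · k objects total. Threshold: n = (r − 1) · k + 1. With r = 15 and k = 137: n = 14 · 137 + 1 = 1918 + 1 = 1919. For n = 1918 = 14 · 137, we can put exactly 14 objects in every box, avoiding 15 in any single one — so 1919 is tight.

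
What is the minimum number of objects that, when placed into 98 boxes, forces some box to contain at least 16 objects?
n = (16 − 1)·98 + 1 = 1471

By the generalised pigeonhole principle, to guarantee some box contains ≥ r objects we need more than (r − 1) · k objects total. Threshold: n = (r − 1) · k + 1. With r = 16 and k = 98: n = 15 · 98 + 1 = 1470 + 1 = 1471. For n = 1470 = 15 · 98, we can put exactly 15 objects in every box, avoiding 16 in any single one — so 1471 is tight.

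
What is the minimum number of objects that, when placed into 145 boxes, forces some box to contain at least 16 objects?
n = (16 − 1)·145 + 1 = 2176

By the generalised pigeonhole principle, to guarantee some box contains ≥ r objects we need more than (r − 1) · k objects total. Threshold: n = (r − 1) · k + 1. With r = 16 and k = 145: n = 15 · 145 + 1 = 2175 + 1 = 2176. For n = 2175 = 15 · 145, we can put exactly 15 objects in every box, avoiding 16 in any single one — so 2176 is tight.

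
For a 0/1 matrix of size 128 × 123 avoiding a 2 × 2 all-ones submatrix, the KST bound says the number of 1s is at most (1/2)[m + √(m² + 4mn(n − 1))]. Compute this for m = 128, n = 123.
z(128, 123; 2, 2) ≤ (1/2)[128 + √(128² + 4·128·123·122)] = (1/2)[128 + √7699456] = 1451.3947

Kővári–Sós–Turán: let r_1, ..., r_128 be the row sums and z = Σ r_i the total number of 1s. Each pair of columns can share at most one row with both entries 1 (else a 2×2 all-ones block appears), so Σ_i C(r_i, 2) ≤ C(123, 2) = 7503. By convexity Σ_i C(r_i, 2) ≥ 128·C(z/128, 2) = z(z − 128)/(2·128), giving z² − 128z − 128·123·122 ≤ 0 and hence z ≤ (1/2)[128 + √(16384 + 4·1920768)] = (1/2)[128 + √7699456] ≈ (1/2)(128 + 2774.7894) = 1451.3947.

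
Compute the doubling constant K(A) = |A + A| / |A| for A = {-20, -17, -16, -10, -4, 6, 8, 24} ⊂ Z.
K = |A + A| / |A| = 31/8

Enumerate A + A = {a + b : a, b ∈ A}. With |A| = 8, there are |A|^2 = 64 ordered sum pairs; collecting distinct values, A + A = {-40, -37, -36, -34, -33, -32, -30, -27, -26, -24, -21, -20, -14, -12, -11, -10, -9, -8, -4, -2, 2, 4, 7, 8, 12, 14, 16, 20, 30, 32, 48}, so |A + A| = 31. Thus K = 31/8. For comparison, the minimum possible |A + A| over all 8-element sets is 2·8 − 1 = 15 (so min K = 15/8), attained only by arithmetic progressions.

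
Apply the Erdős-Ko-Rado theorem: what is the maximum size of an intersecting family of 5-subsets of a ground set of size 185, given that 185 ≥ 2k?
max |F| = C(184, 4) = 46217626

Erdős-Ko-Rado (1961): when n ≥ 2k, max |F| = C(n−1, k−1). The bound is attained by the star {A : i ∈ A} for any fixed i ∈ [n]. Here C(185−1, 5−1) = C(184, 4) = 46217626.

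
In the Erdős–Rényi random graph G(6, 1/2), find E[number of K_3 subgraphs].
E[# K_3] = C(6, 3) · (1/2)^C(3, 2) = 20 / 2^3 = 5/2 = 2.5

For each 3-subset S of vertices (there are C(6, 3) = 20 such S), let X_S = 1 if S induces a K_3 (all C(3, 2) = 3 edges present). Then P(X_S = 1) = (1/2)^3 = 1/8. By linearity of expectation, E[# K_3] = C(6, 3) · (1/2)^3 = 20 / 8 = 5/2 = 2.5.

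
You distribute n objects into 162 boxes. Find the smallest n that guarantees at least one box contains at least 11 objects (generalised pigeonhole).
n = (11 − 1)·162 + 1 = 1621

By the generalised pigeonhole principle, to guarantee some box contains ≥ r objects we need more than (r − 1) · k objects total. Threshold: n = (r − 1) · k + 1. With r = 11 and k = 162: n = 10 · 162 + 1 = 1620 + 1 = 1621. For n = 1620 = 10 · 162, we can put exactly 10 objects in every box, avoiding 11 in any single one — so 1621 is tight.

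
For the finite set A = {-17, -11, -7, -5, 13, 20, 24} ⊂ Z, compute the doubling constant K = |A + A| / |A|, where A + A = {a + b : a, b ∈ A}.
K = |A + A| / |A| = 26/7

Enumerate A + A = {a + b : a, b ∈ A}. With |A| = 7, there are |A|^2 = 49 ordered sum pairs; collecting distinct values, A + A = {-34, -28, -24, -22, -18, -16, -14, -12, -10, -4, 2, 3, 6, 7, 8, 9, 13, 15, 17, 19, 26, 33, 37, 40, 44, 48}, so |A + A| = 26. Thus K = 26/7. For comparison, the minimum possible |A + A| over all 7-element sets is 2·7 − 1 = 13 (so min K = 13/7), attained only by arithmetic progressions.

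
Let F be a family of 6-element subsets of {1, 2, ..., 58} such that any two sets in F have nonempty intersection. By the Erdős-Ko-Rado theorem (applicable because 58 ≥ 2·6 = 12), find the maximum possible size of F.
max |F| = C(57, 5) = 4187106

Erdős-Ko-Rado (1961): when n ≥ 2k, max |F| = C(n−1, k−1). The bound is attained by the star {A : i ∈ A} for any fixed i ∈ [n]. Here C(58−1, 6−1) = C(57, 5) = 4187106.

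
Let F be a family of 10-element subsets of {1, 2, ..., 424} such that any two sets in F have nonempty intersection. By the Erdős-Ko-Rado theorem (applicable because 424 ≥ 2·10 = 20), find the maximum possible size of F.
max |F| = C(423, 9) = 1096702816352712140

Erdős-Ko-Rado (1961): when n ≥ 2k, max |F| = C(n−1, k−1). The bound is attained by the star {A : i ∈ A} for any fixed i ∈ [n]. Here C(424−1, 10−1) = C(423, 9) = 1096702816352712140.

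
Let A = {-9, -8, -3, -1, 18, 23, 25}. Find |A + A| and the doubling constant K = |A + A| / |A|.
K = |A + A| / |A| = 25/7

Enumerate A + A = {a + b : a, b ∈ A}. With |A| = 7, there are |A|^2 = 49 ordered sum pairs; collecting distinct values, A + A = {-18, -17, -16, -12, -11, -10, -9, -6, -4, -2, 9, 10, 14, 15, 16, 17, 20, 22, 24, 36, 41, 43, 46, 48, 50}, so |A + A| = 25. Thus K = 25/7. For comparison, the minimum possible |A + A| over all 7-element sets is 2·7 − 1 = 13 (so min K = 13/7), attained only by arithmetic progressions.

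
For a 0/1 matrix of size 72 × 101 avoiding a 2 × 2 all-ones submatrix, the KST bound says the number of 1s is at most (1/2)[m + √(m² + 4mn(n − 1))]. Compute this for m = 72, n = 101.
z(72, 101; 2, 2) ≤ (1/2)[72 + √(72² + 4·72·101·100)] = (1/2)[72 + √2913984] = 889.5198

Kővári–Sós–Turán: let r_1, ..., r_72 be the row sums and z = Σ r_i the total number of 1s. Each pair of columns can share at most one row with both entries 1 (else a 2×2 all-ones block appears), so Σ_i C(r_i, 2) ≤ C(101, 2) = 5050. By convexity Σ_i C(r_i, 2) ≥ 72·C(z/72, 2) = z(z − 72)/(2·72), giving z² − 72z − 72·101·100 ≤ 0 and hence z ≤ (1/2)[72 + √(5184 + 4·727200)] = (1/2)[72 + √2913984] ≈ (1/2)(72 + 1707.0395) = 889.5198.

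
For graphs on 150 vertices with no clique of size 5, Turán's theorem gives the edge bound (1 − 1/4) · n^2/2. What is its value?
Turán density bound = (3/4) · 150^2/2 = 16875/2 ≈ 8437.5

Turán's theorem: ex(n, K_{r+1}) is achieved by the complete r-partite Turán graph T(n, r) with parts as balanced as possible, and is at most (1 − 1/r) · n^2/2. For r = 4, n = 150: the density bound is (3/4) · 22500/2 = 16875/2 ≈ 8437.5. The integer-valued extremum is e(T(150, 4)) = 8437, which is strictly less than the density bound 16875/2 since 4 ∤ 150 (the parts of T(150, 4) cannot all be equal).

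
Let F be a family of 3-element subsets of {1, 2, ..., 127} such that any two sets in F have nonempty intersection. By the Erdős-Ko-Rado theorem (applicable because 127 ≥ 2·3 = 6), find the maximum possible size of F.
max |F| = C(126, 2) = 7875

Erdős-Ko-Rado (1961): when n ≥ 2k, max |F| = C(n−1, k−1). The bound is attained by the star {A : i ∈ A} for any fixed i ∈ [n]. Here C(127−1, 3−1) = C(126, 2) = 7875.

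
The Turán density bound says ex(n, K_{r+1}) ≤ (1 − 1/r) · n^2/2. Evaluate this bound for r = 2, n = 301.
Turán density bound = (1/2) · 301^2/2 = 90601/4 ≈ 22650.25

Turán's theorem: ex(n, K_{r+1}) is achieved by the complete r-partite Turán graph T(n, r) with parts as balanced as possible, and is at most (1 − 1/r) · n^2/2. For r = 2, n = 301: the density bound is (1/2) · 90601/2 = 90601/4 ≈ 22650.25. The integer-valued extremum is e(T(301, 2)) = 22650, which is strictly less than the density bound 90601/4 since 2 ∤ 301 (the parts of T(301, 2) cannot all be equal).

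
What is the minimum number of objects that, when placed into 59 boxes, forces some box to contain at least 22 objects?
n = (22 − 1)·59 + 1 = 1240

By the generalised pigeonhole principle, to guarantee some box contains ≥ r objects we need more than (r − 1) · k objects total. Threshold: n = (r − 1) · k + 1. With r = 22 and k = 59: n = 21 · 59 + 1 = 1239 + 1 = 1240. For n = 1239 = 21 · 59, we can put exactly 21 objects in every box, avoiding 22 in any single one — so 1240 is tight.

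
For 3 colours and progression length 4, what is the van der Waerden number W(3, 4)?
W(3, 4) = 293

W(3, 4) = 293. The lower bound W(3, 4) > 292 comes from an explicit good 3-colouring of [1, 292]; the upper bound W(3, 4) ≤ 293 was verified by exhaustive search over 3-colourings of [1, 293].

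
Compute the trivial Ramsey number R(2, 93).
R(2, 93) = 93

R(2, k) = k for all k ≥ 2: in a 2-colouring of K_k, either some edge is red (a red K_2) or all edges are blue (a blue K_k). And K_{92} coloured all-blue has no blue K_93, so R(2, 93) > 92. Hence R(2, 93) = 93.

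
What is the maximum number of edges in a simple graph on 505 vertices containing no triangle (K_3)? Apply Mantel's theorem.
ex(505, K_3) = ⌊505^2/4⌋ = 63756

Mantel (1907): a triangle-free graph on n vertices has at most ⌊n^2/4⌋ edges, with equality for the complete bipartite graph K_{⌊n/2⌋, ⌈n/2⌉}. For n = 505: ⌊505^2/4⌋ = ⌊255025/4⌋ = 63756. The extremal graph is K_{252, 253}, which has 252·253 = 63756 edges.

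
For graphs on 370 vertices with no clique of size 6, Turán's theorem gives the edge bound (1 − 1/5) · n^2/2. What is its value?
Turán density bound = (4/5) · 370^2/2 = 54760

Turán's theorem: ex(n, K_{r+1}) is achieved by the complete r-partite Turán graph T(n, r) with parts as balanced as possible, and is at most (1 − 1/r) · n^2/2. For r = 5, n = 370: the density bound is (4/5) · 136900/2 = 54760. Since 5 ∣ 370, the Turán graph T(370, 5) has parts of equal size 74, and its edge count e(T(370, 5)) = 54760 attains the density bound exactly.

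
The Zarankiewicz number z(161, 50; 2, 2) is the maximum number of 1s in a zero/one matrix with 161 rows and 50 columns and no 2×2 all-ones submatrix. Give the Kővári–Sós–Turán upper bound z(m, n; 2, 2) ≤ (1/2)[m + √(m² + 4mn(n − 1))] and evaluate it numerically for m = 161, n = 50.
z(161, 50; 2, 2) ≤ (1/2)[161 + √(161² + 4·161·50·49)] = (1/2)[161 + √1603721] = 713.6905

Kővári–Sós–Turán: let r_1, ..., r_161 be the row sums and z = Σ r_i the total number of 1s. Each pair of columns can share at most one row with both entries 1 (else a 2×2 all-ones block appears), so Σ_i C(r_i, 2) ≤ C(50, 2) = 1225. By convexity Σ_i C(r_i, 2) ≥ 161·C(z/161, 2) = z(z − 161)/(2·161), giving z² − 161z − 161·50·49 ≤ 0 and hence z ≤ (1/2)[161 + √(25921 + 4·394450)] = (1/2)[161 + √1603721] ≈ (1/2)(161 + 1266.3811) = 713.6905.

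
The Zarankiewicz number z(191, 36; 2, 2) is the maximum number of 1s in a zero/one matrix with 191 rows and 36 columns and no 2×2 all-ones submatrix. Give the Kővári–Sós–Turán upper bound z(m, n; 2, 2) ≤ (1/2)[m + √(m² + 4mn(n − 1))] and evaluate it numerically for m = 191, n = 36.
z(191, 36; 2, 2) ≤ (1/2)[191 + √(191² + 4·191·36·35)] = (1/2)[191 + √999121] = 595.2802

Kővári–Sós–Turán: let r_1, ..., r_191 be the row sums and z = Σ r_i the total number of 1s. Each pair of columns can share at most one row with both entries 1 (else a 2×2 all-ones block appears), so Σ_i C(r_i, 2) ≤ C(36, 2) = 630. By convexity Σ_i C(r_i, 2) ≥ 191·C(z/191, 2) = z(z − 191)/(2·191), giving z² − 191z − 191·36·35 ≤ 0 and hence z ≤ (1/2)[191 + √(36481 + 4·240660)] = (1/2)[191 + √999121] ≈ (1/2)(191 + 999.5604) = 595.2802.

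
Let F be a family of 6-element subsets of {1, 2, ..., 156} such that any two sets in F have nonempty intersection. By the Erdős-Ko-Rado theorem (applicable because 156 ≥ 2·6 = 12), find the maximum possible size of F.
max |F| = C(155, 5) = 698526906

The Erdős-Ko-Rado theorem states: for n ≥ 2k, an intersecting family of k-subsets of an n-element set has size at most C(n − 1, k − 1), with equality for 'star' families {A ⊆ [n] : |A| = k, i ∈ A} (fix an element i). For n = 156, k = 6: C(155, 5) = 698526906.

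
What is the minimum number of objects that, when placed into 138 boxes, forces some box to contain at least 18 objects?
n = (18 − 1)·138 + 1 = 2347

By the generalised pigeonhole principle, to guarantee some box contains ≥ r objects we need more than (r − 1) · k objects total. Threshold: n = (r − 1) · k + 1. With r = 18 and k = 138: n = 17 · 138 + 1 = 2346 + 1 = 2347. For n = 2346 = 17 · 138, we can put exactly 17 objects in every box, avoiding 18 in any single one — so 2347 is tight.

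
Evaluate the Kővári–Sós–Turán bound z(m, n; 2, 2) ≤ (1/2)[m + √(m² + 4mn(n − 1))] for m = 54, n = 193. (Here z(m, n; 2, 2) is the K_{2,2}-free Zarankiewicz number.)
z(54, 193; 2, 2) ≤ (1/2)[54 + √(54² + 4·54·193·192)] = (1/2)[54 + √8007012] = 1441.8332

Kővári–Sós–Turán: let r_1, ..., r_54 be the row sums and z = Σ r_i the total number of 1s. Each pair of columns can share at most one row with both entries 1 (else a 2×2 all-ones block appears), so Σ_i C(r_i, 2) ≤ C(193, 2) = 18528. By convexity Σ_i C(r_i, 2) ≥ 54·C(z/54, 2) = z(z − 54)/(2·54), giving z² − 54z − 54·193·192 ≤ 0 and hence z ≤ (1/2)[54 + √(2916 + 4·2001024)] = (1/2)[54 + √8007012] ≈ (1/2)(54 + 2829.6664) = 1441.8332.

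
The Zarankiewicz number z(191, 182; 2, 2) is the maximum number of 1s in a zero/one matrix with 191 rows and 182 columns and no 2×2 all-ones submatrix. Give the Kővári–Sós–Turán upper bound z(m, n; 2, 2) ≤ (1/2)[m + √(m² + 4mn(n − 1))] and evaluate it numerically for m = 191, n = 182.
z(191, 182; 2, 2) ≤ (1/2)[191 + √(191² + 4·191·182·181)] = (1/2)[191 + √25204169] = 2605.6877

Kővári–Sós–Turán: let r_1, ..., r_191 be the row sums and z = Σ r_i the total number of 1s. Each pair of columns can share at most one row with both entries 1 (else a 2×2 all-ones block appears), so Σ_i C(r_i, 2) ≤ C(182, 2) = 16471. By convexity Σ_i C(r_i, 2) ≥ 191·C(z/191, 2) = z(z − 191)/(2·191), giving z² − 191z − 191·182·181 ≤ 0 and hence z ≤ (1/2)[191 + √(36481 + 4·6291922)] = (1/2)[191 + √25204169] ≈ (1/2)(191 + 5020.3754) = 2605.6877.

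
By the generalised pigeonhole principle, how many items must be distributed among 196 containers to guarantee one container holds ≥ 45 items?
n = (45 − 1)·196 + 1 = 8625

By the generalised pigeonhole principle, to guarantee some box contains ≥ r objects we need more than (r − 1) · k objects total. Threshold: n = (r − 1) · k + 1. With r = 45 and k = 196: n = 44 · 196 + 1 = 8624 + 1 = 8625. For n = 8624 = 44 · 196, we can put exactly 44 objects in every box, avoiding 45 in any single one — so 8625 is tight.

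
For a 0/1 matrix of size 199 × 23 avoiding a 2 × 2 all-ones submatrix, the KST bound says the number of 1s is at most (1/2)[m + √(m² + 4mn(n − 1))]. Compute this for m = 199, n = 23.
z(199, 23; 2, 2) ≤ (1/2)[199 + √(199² + 4·199·23·22)] = (1/2)[199 + √442377] = 432.0571

Kővári–Sós–Turán: let r_1, ..., r_199 be the row sums and z = Σ r_i the total number of 1s. Each pair of columns can share at most one row with both entries 1 (else a 2×2 all-ones block appears), so Σ_i C(r_i, 2) ≤ C(23, 2) = 253. By convexity Σ_i C(r_i, 2) ≥ 199·C(z/199, 2) = z(z − 199)/(2·199), giving z² − 199z − 199·23·22 ≤ 0 and hence z ≤ (1/2)[199 + √(39601 + 4·100694)] = (1/2)[199 + √442377] ≈ (1/2)(199 + 665.1143) = 432.0571.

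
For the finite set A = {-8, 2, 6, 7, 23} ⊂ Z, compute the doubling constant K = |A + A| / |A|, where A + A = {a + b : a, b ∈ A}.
K = |A + A| / |A| = 15/5 = 3

Enumerate A + A = {a + b : a, b ∈ A}. With |A| = 5, there are |A|^2 = 25 ordered sum pairs; collecting distinct values, A + A = {-16, -6, -2, -1, 4, 8, 9, 12, 13, 14, 15, 25, 29, 30, 46}, so |A + A| = 15. Thus K = 15/5 = 3. For comparison, the minimum possible |A + A| over all 5-element sets is 2·5 − 1 = 9 (so min K = 9/5), attained only by arithmetic progressions.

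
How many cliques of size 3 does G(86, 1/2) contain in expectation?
E[# K_3] = C(86, 3) · (1/2)^C(3, 2) = 102340 / 2^3 = 25585/2 = 12792.5

For each 3-subset S of vertices (there are C(86, 3) = 102340 such S), let X_S = 1 if S induces a K_3 (all C(3, 2) = 3 edges present). Then P(X_S = 1) = (1/2)^3 = 1/8. By linearity of expectation, E[# K_3] = C(86, 3) · (1/2)^3 = 102340 / 8 = 25585/2 = 12792.5.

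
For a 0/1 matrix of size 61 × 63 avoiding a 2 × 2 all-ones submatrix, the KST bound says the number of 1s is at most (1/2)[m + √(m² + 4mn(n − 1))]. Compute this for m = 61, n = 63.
z(61, 63; 2, 2) ≤ (1/2)[61 + √(61² + 4·61·63·62)] = (1/2)[61 + √956785] = 519.5769

Kővári–Sós–Turán: let r_1, ..., r_61 be the row sums and z = Σ r_i the total number of 1s. Each pair of columns can share at most one row with both entries 1 (else a 2×2 all-ones block appears), so Σ_i C(r_i, 2) ≤ C(63, 2) = 1953. By convexity Σ_i C(r_i, 2) ≥ 61·C(z/61, 2) = z(z − 61)/(2·61), giving z² − 61z − 61·63·62 ≤ 0 and hence z ≤ (1/2)[61 + √(3721 + 4·238266)] = (1/2)[61 + √956785] ≈ (1/2)(61 + 978.1539) = 519.5769.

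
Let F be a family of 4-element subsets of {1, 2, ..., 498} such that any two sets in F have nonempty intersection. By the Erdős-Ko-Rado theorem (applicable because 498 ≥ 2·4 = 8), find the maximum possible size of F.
max |F| = C(497, 3) = 20337240

The Erdős-Ko-Rado theorem states: for n ≥ 2k, an intersecting family of k-subsets of an n-element set has size at most C(n − 1, k − 1), with equality for 'star' families {A ⊆ [n] : |A| = k, i ∈ A} (fix an element i). For n = 498, k = 4: C(497, 3) = 20337240.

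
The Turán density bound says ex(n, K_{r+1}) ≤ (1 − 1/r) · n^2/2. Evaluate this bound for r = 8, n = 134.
Turán density bound = (7/8) · 134^2/2 = 31423/4 ≈ 7855.75

Turán's theorem: ex(n, K_{r+1}) is achieved by the complete r-partite Turán graph T(n, r) with parts as balanced as possible, and is at most (1 − 1/r) · n^2/2. For r = 8, n = 134: the density bound is (7/8) · 17956/2 = 31423/4 ≈ 7855.75. The integer-valued extremum is e(T(134, 8)) = 7855, which is strictly less than the density bound 31423/4 since 8 ∤ 134 (the parts of T(134, 8) cannot all be equal).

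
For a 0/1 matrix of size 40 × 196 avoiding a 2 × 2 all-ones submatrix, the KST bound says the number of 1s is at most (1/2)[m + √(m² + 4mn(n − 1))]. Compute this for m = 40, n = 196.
z(40, 196; 2, 2) ≤ (1/2)[40 + √(40² + 4·40·196·195)] = (1/2)[40 + √6116800] = 1256.6083

Kővári–Sós–Turán: let r_1, ..., r_40 be the row sums and z = Σ r_i the total number of 1s. Each pair of columns can share at most one row with both entries 1 (else a 2×2 all-ones block appears), so Σ_i C(r_i, 2) ≤ C(196, 2) = 19110. By convexity Σ_i C(r_i, 2) ≥ 40·C(z/40, 2) = z(z − 40)/(2·40), giving z² − 40z − 40·196·195 ≤ 0 and hence z ≤ (1/2)[40 + √(1600 + 4·1528800)] = (1/2)[40 + √6116800] ≈ (1/2)(40 + 2473.2165) = 1256.6083.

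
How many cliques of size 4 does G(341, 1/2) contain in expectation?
E[# K_4] = C(341, 4) · (1/2)^C(4, 2) = 553526545 / 2^6 = 8648852.265625

For each 4-subset S of vertices (there are C(341, 4) = 553526545 such S), let X_S = 1 if S induces a K_4 (all C(4, 2) = 6 edges present). Then P(X_S = 1) = (1/2)^6 = 1/64. By linearity of expectation, E[# K_4] = C(341, 4) · (1/2)^6 = 553526545 / 64 = 8648852.265625.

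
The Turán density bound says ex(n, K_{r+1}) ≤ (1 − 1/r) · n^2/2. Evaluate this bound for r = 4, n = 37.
Turán density bound = (3/4) · 37^2/2 = 4107/8 ≈ 513.375

Turán's theorem: ex(n, K_{r+1}) is achieved by the complete r-partite Turán graph T(n, r) with parts as balanced as possible, and is at most (1 − 1/r) · n^2/2. For r = 4, n = 37: the density bound is (3/4) · 1369/2 = 4107/8 ≈ 513.375. The integer-valued extremum is e(T(37, 4)) = 513, which is strictly less than the density bound 4107/8 since 4 ∤ 37 (the parts of T(37, 4) cannot all be equal).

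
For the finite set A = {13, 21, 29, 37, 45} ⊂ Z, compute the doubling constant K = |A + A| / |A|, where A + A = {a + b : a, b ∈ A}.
K = |A + A| / |A| = 9/5

Enumerate A + A = {a + b : a, b ∈ A}. With |A| = 5, there are |A|^2 = 25 ordered sum pairs; collecting distinct values, A + A = {26, 34, 42, 50, 58, 66, 74, 82, 90}, so |A + A| = 9. Thus K = 9/5. Here |A + A| = 2|A| − 1 = 9, the minimum possible — so K = 9/5 is minimal, which holds iff A is an arithmetic progression.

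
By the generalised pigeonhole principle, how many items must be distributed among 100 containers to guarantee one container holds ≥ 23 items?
n = (23 − 1)·100 + 1 = 2201

By the generalised pigeonhole principle, to guarantee some box contains ≥ r objects we need more than (r − 1) · k objects total. Threshold: n = (r − 1) · k + 1. With r = 23 and k = 100: n = 22 · 100 + 1 = 2200 + 1 = 2201. For n = 2200 = 22 · 100, we can put exactly 22 objects in every box, avoiding 23 in any single one — so 2201 is tight.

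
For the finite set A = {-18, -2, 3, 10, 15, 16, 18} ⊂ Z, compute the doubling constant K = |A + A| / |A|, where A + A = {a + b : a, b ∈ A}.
K = |A + A| / |A| = 27/7

Enumerate A + A = {a + b : a, b ∈ A}. With |A| = 7, there are |A|^2 = 49 ordered sum pairs; collecting distinct values, A + A = {-36, -20, -15, -8, -4, -3, -2, 0, 1, 6, 8, 13, 14, 16, 18, 19, 20, 21, 25, 26, 28, 30, 31, 32, 33, 34, 36}, so |A + A| = 27. Thus K = 27/7. For comparison, the minimum possible |A + A| over all 7-element sets is 2·7 − 1 = 13 (so min K = 13/7), attained only by arithmetic progressions.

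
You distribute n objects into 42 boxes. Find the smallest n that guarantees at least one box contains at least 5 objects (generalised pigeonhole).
n = (5 − 1)·42 + 1 = 169

By the generalised pigeonhole principle, to guarantee some box contains ≥ r objects we need more than (r − 1) · k objects total. Threshold: n = (r − 1) · k + 1. With r = 5 and k = 42: n = 4 · 42 + 1 = 168 + 1 = 169. For n = 168 = 4 · 42, we can put exactly 4 objects in every box, avoiding 5 in any single one — so 169 is tight.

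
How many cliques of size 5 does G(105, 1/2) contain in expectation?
E[# K_5] = C(105, 5) · (1/2)^C(5, 2) = 96560646 / 2^10 = 48280323/512 ≈ 94297.505859

For each 5-subset S of vertices (there are C(105, 5) = 96560646 such S), let X_S = 1 if S induces a K_5 (all C(5, 2) = 10 edges present). Then P(X_S = 1) = (1/2)^10 = 1/1024. By linearity of expectation, E[# K_5] = C(105, 5) · (1/2)^10 = 96560646 / 1024 = 48280323/512 ≈ 94297.505859.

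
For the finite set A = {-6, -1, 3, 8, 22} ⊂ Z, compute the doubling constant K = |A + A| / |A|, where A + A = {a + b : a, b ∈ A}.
K = |A + A| / |A| = 13/5

Enumerate A + A = {a + b : a, b ∈ A}. With |A| = 5, there are |A|^2 = 25 ordered sum pairs; collecting distinct values, A + A = {-12, -7, -3, -2, 2, 6, 7, 11, 16, 21, 25, 30, 44}, so |A + A| = 13. Thus K = 13/5. For comparison, the minimum possible |A + A| over all 5-element sets is 2·5 − 1 = 9 (so min K = 9/5), attained only by arithmetic progressions.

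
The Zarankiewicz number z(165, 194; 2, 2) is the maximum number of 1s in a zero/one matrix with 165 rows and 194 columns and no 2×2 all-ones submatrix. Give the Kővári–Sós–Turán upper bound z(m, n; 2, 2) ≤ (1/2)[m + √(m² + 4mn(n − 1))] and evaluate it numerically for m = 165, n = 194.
z(165, 194; 2, 2) ≤ (1/2)[165 + √(165² + 4·165·194·193)] = (1/2)[165 + √24738945] = 2569.413

Kővári–Sós–Turán: let r_1, ..., r_165 be the row sums and z = Σ r_i the total number of 1s. Each pair of columns can share at most one row with both entries 1 (else a 2×2 all-ones block appears), so Σ_i C(r_i, 2) ≤ C(194, 2) = 18721. By convexity Σ_i C(r_i, 2) ≥ 165·C(z/165, 2) = z(z − 165)/(2·165), giving z² − 165z − 165·194·193 ≤ 0 and hence z ≤ (1/2)[165 + √(27225 + 4·6177930)] = (1/2)[165 + √24738945] ≈ (1/2)(165 + 4973.826) = 2569.413.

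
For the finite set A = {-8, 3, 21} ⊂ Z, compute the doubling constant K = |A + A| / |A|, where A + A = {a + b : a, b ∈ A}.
K = |A + A| / |A| = 6/3 = 2

Enumerate A + A = {a + b : a, b ∈ A}. With |A| = 3, there are |A|^2 = 9 ordered sum pairs; collecting distinct values, A + A = {-16, -5, 6, 13, 24, 42}, so |A + A| = 6. Thus K = 6/3 = 2. For comparison, the minimum possible |A + A| over all 3-element sets is 2·3 − 1 = 5 (so min K = 5/3), attained only by arithmetic progressions.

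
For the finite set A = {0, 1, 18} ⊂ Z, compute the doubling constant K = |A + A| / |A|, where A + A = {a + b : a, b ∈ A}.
K = |A + A| / |A| = 6/3 = 2

Enumerate A + A = {a + b : a, b ∈ A}. With |A| = 3, there are |A|^2 = 9 ordered sum pairs; collecting distinct values, A + A = {0, 1, 2, 18, 19, 36}, so |A + A| = 6. Thus K = 6/3 = 2. For comparison, the minimum possible |A + A| over all 3-element sets is 2·3 − 1 = 5 (so min K = 5/3), attained only by arithmetic progressions.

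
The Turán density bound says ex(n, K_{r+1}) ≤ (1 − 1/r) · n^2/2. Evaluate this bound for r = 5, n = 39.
Turán density bound = (4/5) · 39^2/2 = 3042/5 ≈ 608.4

Turán's theorem: ex(n, K_{r+1}) is achieved by the complete r-partite Turán graph T(n, r) with parts as balanced as possible, and is at most (1 − 1/r) · n^2/2. For r = 5, n = 39: the density bound is (4/5) · 1521/2 = 3042/5 ≈ 608.4. The integer-valued extremum is e(T(39, 5)) = 608, which is strictly less than the density bound 3042/5 since 5 ∤ 39 (the parts of T(39, 5) cannot all be equal).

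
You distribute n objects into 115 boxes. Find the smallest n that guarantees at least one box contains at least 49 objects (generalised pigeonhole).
n = (49 − 1)·115 + 1 = 5521

By the generalised pigeonhole principle, to guarantee some box contains ≥ r objects we need more than (r − 1) · k objects total. Threshold: n = (r − 1) · k + 1. With r = 49 and k = 115: n = 48 · 115 + 1 = 5520 + 1 = 5521. For n = 5520 = 48 · 115, we can put exactly 48 objects in every box, avoiding 49 in any single one — so 5521 is tight.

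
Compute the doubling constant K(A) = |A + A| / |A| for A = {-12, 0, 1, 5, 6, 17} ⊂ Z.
K = |A + A| / |A| = 19/6

Enumerate A + A = {a + b : a, b ∈ A}. With |A| = 6, there are |A|^2 = 36 ordered sum pairs; collecting distinct values, A + A = {-24, -12, -11, -7, -6, 0, 1, 2, 5, 6, 7, 10, 11, 12, 17, 18, 22, 23, 34}, so |A + A| = 19. Thus K = 19/6. For comparison, the minimum possible |A + A| over all 6-element sets is 2·6 − 1 = 11 (so min K = 11/6), attained only by arithmetic progressions.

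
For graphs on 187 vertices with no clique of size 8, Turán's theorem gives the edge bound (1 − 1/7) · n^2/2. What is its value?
Turán density bound = (6/7) · 187^2/2 = 104907/7 ≈ 14986.7143

Turán's theorem: ex(n, K_{r+1}) is achieved by the complete r-partite Turán graph T(n, r) with parts as balanced as possible, and is at most (1 − 1/r) · n^2/2. For r = 7, n = 187: the density bound is (6/7) · 34969/2 = 104907/7 ≈ 14986.7143. The integer-valued extremum is e(T(187, 7)) = 14986, which is strictly less than the density bound 104907/7 since 7 ∤ 187 (the parts of T(187, 7) cannot all be equal).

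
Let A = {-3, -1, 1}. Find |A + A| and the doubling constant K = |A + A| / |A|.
K = |A + A| / |A| = 5/3

Enumerate A + A = {a + b : a, b ∈ A}. With |A| = 3, there are |A|^2 = 9 ordered sum pairs; collecting distinct values, A + A = {-6, -4, -2, 0, 2}, so |A + A| = 5. Thus K = 5/3. Here |A + A| = 2|A| − 1 = 5, the minimum possible — so K = 5/3 is minimal, which holds iff A is an arithmetic progression.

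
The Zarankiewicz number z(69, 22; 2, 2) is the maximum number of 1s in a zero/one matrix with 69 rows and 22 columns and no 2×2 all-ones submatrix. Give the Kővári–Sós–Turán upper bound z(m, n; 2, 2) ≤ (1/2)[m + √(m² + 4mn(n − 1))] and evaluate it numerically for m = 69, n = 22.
z(69, 22; 2, 2) ≤ (1/2)[69 + √(69² + 4·69·22·21)] = (1/2)[69 + √132273] = 216.3468

Kővári–Sós–Turán: let r_1, ..., r_69 be the row sums and z = Σ r_i the total number of 1s. Each pair of columns can share at most one row with both entries 1 (else a 2×2 all-ones block appears), so Σ_i C(r_i, 2) ≤ C(22, 2) = 231. By convexity Σ_i C(r_i, 2) ≥ 69·C(z/69, 2) = z(z − 69)/(2·69), giving z² − 69z − 69·22·21 ≤ 0 and hence z ≤ (1/2)[69 + √(4761 + 4·31878)] = (1/2)[69 + √132273] ≈ (1/2)(69 + 363.6936) = 216.3468.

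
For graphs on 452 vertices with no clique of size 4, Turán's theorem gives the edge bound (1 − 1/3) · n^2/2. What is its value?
Turán density bound = (2/3) · 452^2/2 = 204304/3 ≈ 68101.3333

Turán's theorem: ex(n, K_{r+1}) is achieved by the complete r-partite Turán graph T(n, r) with parts as balanced as possible, and is at most (1 − 1/r) · n^2/2. For r = 3, n = 452: the density bound is (2/3) · 204304/2 = 204304/3 ≈ 68101.3333. The integer-valued extremum is e(T(452, 3)) = 68101, which is strictly less than the density bound 204304/3 since 3 ∤ 452 (the parts of T(452, 3) cannot all be equal).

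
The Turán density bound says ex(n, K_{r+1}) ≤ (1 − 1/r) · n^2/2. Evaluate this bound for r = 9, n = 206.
Turán density bound = (8/9) · 206^2/2 = 169744/9 ≈ 18860.4444

Turán's theorem: ex(n, K_{r+1}) is achieved by the complete r-partite Turán graph T(n, r) with parts as balanced as possible, and is at most (1 − 1/r) · n^2/2. For r = 9, n = 206: the density bound is (8/9) · 42436/2 = 169744/9 ≈ 18860.4444. The integer-valued extremum is e(T(206, 9)) = 18860, which is strictly less than the density bound 169744/9 since 9 ∤ 206 (the parts of T(206, 9) cannot all be equal).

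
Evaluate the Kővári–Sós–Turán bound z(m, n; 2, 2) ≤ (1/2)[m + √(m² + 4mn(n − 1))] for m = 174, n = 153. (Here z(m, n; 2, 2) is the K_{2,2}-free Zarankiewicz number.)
z(174, 153; 2, 2) ≤ (1/2)[174 + √(174² + 4·174·153·152)] = (1/2)[174 + √16216452] = 2100.4828

Kővári–Sós–Turán: let r_1, ..., r_174 be the row sums and z = Σ r_i the total number of 1s. Each pair of columns can share at most one row with both entries 1 (else a 2×2 all-ones block appears), so Σ_i C(r_i, 2) ≤ C(153, 2) = 11628. By convexity Σ_i C(r_i, 2) ≥ 174·C(z/174, 2) = z(z − 174)/(2·174), giving z² − 174z − 174·153·152 ≤ 0 and hence z ≤ (1/2)[174 + √(30276 + 4·4046544)] = (1/2)[174 + √16216452] ≈ (1/2)(174 + 4026.9656) = 2100.4828.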